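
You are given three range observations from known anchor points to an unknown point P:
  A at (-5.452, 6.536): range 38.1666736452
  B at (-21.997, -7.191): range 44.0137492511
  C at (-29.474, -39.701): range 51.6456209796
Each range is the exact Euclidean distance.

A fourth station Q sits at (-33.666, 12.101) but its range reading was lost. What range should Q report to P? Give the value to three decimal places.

63.255

eq1: (x + 5.452)² + (y − 6.536)² = 38.1666736452²
eq2: (x + 21.997)² + (y + 7.191)² = 44.0137492511²
eq3: (x + 29.474)² + (y + 39.701)² = 51.6456209796²
eq1−eq2, eq1−eq3 (x²,y² cancel):
  -33.090·x − 27.454·y = -17.380256
  -48.044·x − 92.474·y = 1161.867288
det = -33.090·-92.474 − -27.454·-48.044 = 1740.964684
x = (-17.380256·-92.474 − -27.454·1161.867288) / 1740.964684 = 19.245150
y = (-33.090·1161.867288 − -17.380256·-48.044) / 1740.964684 = -22.562896
|P − Q| = √((19.245150 − -33.666)² + (-22.562896 − 12.101)²) = 63.254846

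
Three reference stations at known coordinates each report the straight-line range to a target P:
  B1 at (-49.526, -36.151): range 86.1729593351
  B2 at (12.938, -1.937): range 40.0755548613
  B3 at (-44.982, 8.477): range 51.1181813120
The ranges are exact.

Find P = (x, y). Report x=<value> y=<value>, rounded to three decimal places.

x=-1.547 y=35.429

eq1: (x + 49.526)² + (y + 36.151)² = 86.1729593351²
eq2: (x − 12.938)² + (y + 1.937)² = 40.0755548613²
eq3: (x + 44.982)² + (y − 8.477)² = 51.1181813120²
eq1−eq3, eq1−eq2 (x²,y² cancel):
  9.088·x + 89.256·y = 3148.230836
  124.928·x + 68.428·y = 2231.153159
det = 9.088·68.428 − 89.256·124.928 = -10528.699904
x = (3148.230836·68.428 − 89.256·2231.153159) / -10528.699904 = -1.546566
y = (9.088·2231.153159 − 3148.230836·124.928) / -10528.699904 = 35.429394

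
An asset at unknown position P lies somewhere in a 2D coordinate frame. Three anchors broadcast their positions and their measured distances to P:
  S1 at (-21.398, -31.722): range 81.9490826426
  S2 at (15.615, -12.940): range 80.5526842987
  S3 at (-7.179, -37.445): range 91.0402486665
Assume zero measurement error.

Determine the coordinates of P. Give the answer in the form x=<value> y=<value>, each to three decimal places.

x=-35.981 y=48.919

eq1: (x + 21.398)² + (y + 31.722)² = 81.9490826426²
eq2: (x − 15.615)² + (y + 12.940)² = 80.5526842987²
eq3: (x + 7.179)² + (y + 37.445)² = 91.0402486665²
eq1−eq3, eq1−eq2 (x²,y² cancel):
  28.438·x − 11.446·y = -1583.168353
  74.026·x + 37.564·y = -825.970665
det = 28.438·37.564 − -11.446·74.026 = 1915.546628
x = (-1583.168353·37.564 − -11.446·-825.970665) / 1915.546628 = -35.981477
y = (28.438·-825.970665 − -1583.168353·74.026) / 1915.546628 = 48.919022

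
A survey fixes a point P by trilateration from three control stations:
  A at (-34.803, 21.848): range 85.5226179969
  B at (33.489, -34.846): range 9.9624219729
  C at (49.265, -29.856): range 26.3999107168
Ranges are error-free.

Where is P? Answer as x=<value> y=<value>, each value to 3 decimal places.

eq1: (x + 34.803)² + (y − 21.848)² = 85.5226179969²
eq2: (x − 33.489)² + (y + 34.846)² = 9.9624219729²
eq3: (x − 49.265)² + (y + 29.856)² = 26.3999107168²
eq2−eq1, eq2−eq3 (x²,y² cancel):
  -136.584·x + 113.388·y = -7862.041261
  31.552·x + 9.980·y = 384.958690
det = -136.584·9.980 − 113.388·31.552 = -4940.726496
x = (-7862.041261·9.980 − 113.388·384.958690) / -4940.726496 = 24.715569
y = (-136.584·384.958690 − -7862.041261·31.552) / -4940.726496 = -39.565827

x=24.716 y=-39.566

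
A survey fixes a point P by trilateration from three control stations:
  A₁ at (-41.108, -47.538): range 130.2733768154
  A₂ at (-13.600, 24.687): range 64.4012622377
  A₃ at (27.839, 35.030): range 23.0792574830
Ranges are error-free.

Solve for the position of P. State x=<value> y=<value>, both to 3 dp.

eq1: (x + 41.108)² + (y + 47.538)² = 130.2733768154²
eq2: (x + 13.600)² + (y − 24.687)² = 64.4012622377²
eq3: (x − 27.839)² + (y − 35.030)² = 23.0792574830²
eq2−eq3, eq2−eq1 (x²,y² cancel):
  82.878·x + 20.686·y = 4822.573304
  -55.016·x − 144.450·y = -9668.308990
det = 82.878·-144.450 − 20.686·-55.016 = -10833.666124
x = (4822.573304·-144.450 − 20.686·-9668.308990) / -10833.666124 = 45.840629
y = (82.878·-9668.308990 − 4822.573304·-55.016) / -10833.666124 = 49.472765

x=45.841 y=49.473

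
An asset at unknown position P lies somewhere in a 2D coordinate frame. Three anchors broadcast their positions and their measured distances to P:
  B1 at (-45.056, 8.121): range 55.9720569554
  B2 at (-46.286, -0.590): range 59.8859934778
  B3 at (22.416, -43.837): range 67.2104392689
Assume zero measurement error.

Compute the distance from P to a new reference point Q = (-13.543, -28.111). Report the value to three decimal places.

55.059

eq1: (x + 45.056)² + (y − 8.121)² = 55.9720569554²
eq2: (x + 46.286)² + (y + 0.590)² = 59.8859934778²
eq3: (x − 22.416)² + (y + 43.837)² = 67.2104392689²
eq2−eq3, eq2−eq1 (x²,y² cancel):
  137.404·x − 86.494·y = -649.493203
  2.460·x + 17.422·y = 406.712936
det = 137.404·17.422 − -86.494·2.460 = 2606.627728
x = (-649.493203·17.422 − -86.494·406.712936) / 2606.627728 = 9.154648
y = (137.404·406.712936 − -649.493203·2.460) / 2606.627728 = 22.052147
|P − Q| = √((9.154648 − -13.543)² + (22.052147 − -28.111)²) = 55.059282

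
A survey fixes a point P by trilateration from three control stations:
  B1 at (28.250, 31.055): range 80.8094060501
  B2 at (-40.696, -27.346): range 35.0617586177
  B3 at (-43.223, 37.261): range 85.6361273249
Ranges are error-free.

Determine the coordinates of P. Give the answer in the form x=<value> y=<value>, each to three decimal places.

eq1: (x − 28.250)² + (y − 31.055)² = 80.8094060501²
eq2: (x + 40.696)² + (y + 27.346)² = 35.0617586177²
eq3: (x + 43.223)² + (y − 37.261)² = 85.6361273249²
eq2−eq1, eq2−eq3 (x²,y² cancel):
  137.892·x + 116.802·y = -5942.325796
  -5.054·x + 129.214·y = -5251.577668
det = 137.892·129.214 − 116.802·-5.054 = 18407.894196
x = (-5942.325796·129.214 − 116.802·-5251.577668) / 18407.894196 = -8.389711
y = (137.892·-5251.577668 − -5942.325796·-5.054) / 18407.894196 = -40.970632

x=-8.390 y=-40.971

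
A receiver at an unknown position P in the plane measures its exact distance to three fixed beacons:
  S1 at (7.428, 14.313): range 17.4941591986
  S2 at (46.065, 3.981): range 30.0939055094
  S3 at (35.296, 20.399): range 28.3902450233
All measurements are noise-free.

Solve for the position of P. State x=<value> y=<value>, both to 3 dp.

x=16.344 y=-0.739

eq1: (x − 7.428)² + (y − 14.313)² = 17.4941591986²
eq2: (x − 46.065)² + (y − 3.981)² = 30.0939055094²
eq3: (x − 35.296)² + (y − 20.399)² = 28.3902450233²
eq2−eq1, eq2−eq3 (x²,y² cancel):
  -77.274·x + 20.664·y = -1278.197890
  -21.538·x + 32.836·y = -376.268633
det = -77.274·32.836 − 20.664·-21.538 = -2092.307832
x = (-1278.197890·32.836 − 20.664·-376.268633) / -2092.307832 = 16.343528
y = (-77.274·-376.268633 − -1278.197890·-21.538) / -2092.307832 = -0.738876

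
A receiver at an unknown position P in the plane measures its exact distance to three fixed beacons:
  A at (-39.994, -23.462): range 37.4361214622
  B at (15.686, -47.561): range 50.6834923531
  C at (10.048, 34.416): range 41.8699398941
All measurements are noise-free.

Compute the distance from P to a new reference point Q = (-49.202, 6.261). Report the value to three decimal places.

41.664

eq1: (x + 39.994)² + (y + 23.462)² = 37.4361214622²
eq2: (x − 15.686)² + (y + 47.561)² = 50.6834923531²
eq3: (x − 10.048)² + (y − 34.416)² = 41.8699398941²
eq3−eq2, eq3−eq1 (x²,y² cancel):
  11.276·x − 163.954·y = 406.951427
  -100.084·x − 115.756·y = 1216.190797
det = 11.276·-115.756 − -163.954·-100.084 = -17714.436792
x = (406.951427·-115.756 − -163.954·1216.190797) / -17714.436792 = -8.597071
y = (11.276·1216.190797 − 406.951427·-100.084) / -17714.436792 = -3.073374
|P − Q| = √((-8.597071 − -49.202)² + (-3.073374 − 6.261)²) = 41.664023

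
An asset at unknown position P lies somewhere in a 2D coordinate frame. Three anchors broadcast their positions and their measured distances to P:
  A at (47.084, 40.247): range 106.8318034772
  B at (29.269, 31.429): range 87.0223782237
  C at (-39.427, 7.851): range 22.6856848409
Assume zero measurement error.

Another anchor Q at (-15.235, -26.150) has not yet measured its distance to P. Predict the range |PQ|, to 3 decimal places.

31.939

eq1: (x − 47.084)² + (y − 40.247)² = 106.8318034772²
eq2: (x − 29.269)² + (y − 31.429)² = 87.0223782237²
eq3: (x + 39.427)² + (y − 7.851)² = 22.6856848409²
eq3−eq1, eq3−eq2 (x²,y² cancel):
  173.022·x + 64.792·y = -8677.796402
  137.392·x + 47.156·y = -6829.924143
det = 173.022·47.156 − 64.792·137.392 = -742.877032
x = (-8677.796402·47.156 − 64.792·-6829.924143) / -742.877032 = -44.844943
y = (173.022·-6829.924143 − -8677.796402·137.392) / -742.877032 = -14.178212
|P − Q| = √((-44.844943 − -15.235)² + (-14.178212 − -26.150)²) = 31.938572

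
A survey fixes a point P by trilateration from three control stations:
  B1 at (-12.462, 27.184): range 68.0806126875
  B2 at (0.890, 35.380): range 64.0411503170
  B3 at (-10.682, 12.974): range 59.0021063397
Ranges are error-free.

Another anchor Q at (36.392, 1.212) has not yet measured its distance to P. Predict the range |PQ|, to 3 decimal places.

16.004

eq1: (x + 12.462)² + (y − 27.184)² = 68.0806126875²
eq2: (x − 0.890)² + (y − 35.380)² = 64.0411503170²
eq3: (x + 10.682)² + (y − 12.974)² = 59.0021063397²
eq1−eq3, eq1−eq2 (x²,y² cancel):
  3.560·x − 28.420·y = 541.879771
  26.704·x + 16.392·y = 891.966090
det = 3.560·16.392 − -28.420·26.704 = 817.283200
x = (541.879771·16.392 − -28.420·891.966090) / 817.283200 = 41.885321
y = (3.560·891.966090 − 541.879771·26.704) / 817.283200 = -13.820128
|P − Q| = √((41.885321 − 36.392)² + (-13.820128 − 1.212)²) = 16.004419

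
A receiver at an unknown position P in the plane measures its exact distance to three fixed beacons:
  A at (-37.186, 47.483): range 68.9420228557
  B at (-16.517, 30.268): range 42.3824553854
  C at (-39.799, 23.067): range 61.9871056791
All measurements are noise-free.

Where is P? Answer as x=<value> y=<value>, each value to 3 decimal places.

eq1: (x + 37.186)² + (y − 47.483)² = 68.9420228557²
eq2: (x + 16.517)² + (y − 30.268)² = 42.3824553854²
eq3: (x + 39.799)² + (y − 23.067)² = 61.9871056791²
eq2−eq1, eq2−eq3 (x²,y² cancel):
  -41.338·x + 34.430·y = -508.259219
  -46.564·x − 14.402·y = -1119.044969
det = -41.338·-14.402 − 34.430·-46.564 = 2198.548396
x = (-508.259219·-14.402 − 34.430·-1119.044969) / 2198.548396 = 20.854063
y = (-41.338·-1119.044969 − -508.259219·-46.564) / 2198.548396 = 10.276098

x=20.854 y=10.276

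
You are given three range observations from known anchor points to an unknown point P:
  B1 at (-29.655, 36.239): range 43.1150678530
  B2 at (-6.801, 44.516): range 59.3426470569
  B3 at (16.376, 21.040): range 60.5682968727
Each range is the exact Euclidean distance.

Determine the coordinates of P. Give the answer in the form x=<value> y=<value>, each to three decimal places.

eq1: (x + 29.655)² + (y − 36.239)² = 43.1150678530²
eq2: (x + 6.801)² + (y − 44.516)² = 59.3426470569²
eq3: (x − 16.376)² + (y − 21.040)² = 60.5682968727²
eq1−eq3, eq1−eq2 (x²,y² cancel):
  92.062·x − 30.398·y = -3291.438680
  45.708·x + 16.554·y = -1827.396973
det = 92.062·16.554 − -30.398·45.708 = 2913.426132
x = (-3291.438680·16.554 − -30.398·-1827.396973) / 2913.426132 = -37.768484
y = (92.062·-1827.396973 − -3291.438680·45.708) / 2913.426132 = -6.105781

x=-37.768 y=-6.106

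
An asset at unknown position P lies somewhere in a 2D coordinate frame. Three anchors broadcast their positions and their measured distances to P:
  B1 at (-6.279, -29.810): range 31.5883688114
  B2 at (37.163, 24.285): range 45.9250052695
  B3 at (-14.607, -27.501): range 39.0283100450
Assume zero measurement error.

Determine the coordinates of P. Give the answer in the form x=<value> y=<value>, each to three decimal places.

eq1: (x + 6.279)² + (y + 29.810)² = 31.5883688114²
eq2: (x − 37.163)² + (y − 24.285)² = 45.9250052695²
eq3: (x + 14.607)² + (y + 27.501)² = 39.0283100450²
eq1−eq2, eq1−eq3 (x²,y² cancel):
  86.884·x + 108.190·y = -68.493212
  -16.656·x + 4.618·y = -483.776432
det = 86.884·4.618 − 108.190·-16.656 = 2203.242952
x = (-68.493212·4.618 − 108.190·-483.776432) / 2203.242952 = 23.612226
y = (86.884·-483.776432 − -68.493212·-16.656) / 2203.242952 = -19.595322

x=23.612 y=-19.595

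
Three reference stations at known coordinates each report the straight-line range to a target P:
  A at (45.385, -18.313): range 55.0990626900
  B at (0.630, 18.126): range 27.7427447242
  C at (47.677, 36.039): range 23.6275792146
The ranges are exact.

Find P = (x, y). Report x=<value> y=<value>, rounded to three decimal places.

x=24.302 y=32.593

eq1: (x − 45.385)² + (y + 18.313)² = 55.0990626900²
eq2: (x − 0.630)² + (y − 18.126)² = 27.7427447242²
eq3: (x − 47.677)² + (y − 36.039)² = 23.6275792146²
eq1−eq3, eq1−eq2 (x²,y² cancel):
  4.584·x + 108.704·y = 3654.385866
  -89.510·x + 72.878·y = 200.031406
det = 4.584·72.878 − 108.704·-89.510 = 10064.167792
x = (3654.385866·72.878 − 108.704·200.031406) / 10064.167792 = 24.302071
y = (4.584·200.031406 − 3654.385866·-89.510) / 10064.167792 = 32.592960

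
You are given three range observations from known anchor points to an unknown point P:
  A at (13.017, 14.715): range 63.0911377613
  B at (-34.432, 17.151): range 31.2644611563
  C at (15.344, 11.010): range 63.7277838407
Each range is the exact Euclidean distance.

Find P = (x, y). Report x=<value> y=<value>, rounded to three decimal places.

eq1: (x − 13.017)² + (y − 14.715)² = 63.0911377613²
eq2: (x + 34.432)² + (y − 17.151)² = 31.2644611563²
eq3: (x − 15.344)² + (y − 11.010)² = 63.7277838407²
eq2−eq1, eq2−eq3 (x²,y² cancel):
  94.898·x − 4.872·y = -4096.771044
  99.552·x − 12.282·y = -4206.824891
det = 94.898·-12.282 − -4.872·99.552 = -680.519892
x = (-4096.771044·-12.282 − -4.872·-4206.824891) / -680.519892 = -43.820749
y = (94.898·-4206.824891 − -4096.771044·99.552) / -680.519892 = -12.670434

x=-43.821 y=-12.670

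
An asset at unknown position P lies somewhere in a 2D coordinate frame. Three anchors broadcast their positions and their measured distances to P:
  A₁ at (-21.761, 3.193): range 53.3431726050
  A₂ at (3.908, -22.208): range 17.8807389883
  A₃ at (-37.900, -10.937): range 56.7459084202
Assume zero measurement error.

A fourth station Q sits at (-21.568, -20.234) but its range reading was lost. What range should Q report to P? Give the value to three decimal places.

37.957

eq1: (x + 21.761)² + (y − 3.193)² = 53.3431726050²
eq2: (x − 3.908)² + (y + 22.208)² = 17.8807389883²
eq3: (x + 37.900)² + (y + 10.937)² = 56.7459084202²
eq2−eq1, eq2−eq3 (x²,y² cancel):
  -51.338·x + 50.802·y = -2550.504595
  -83.616·x + 22.542·y = -1852.817055
det = -51.338·22.542 − 50.802·-83.616 = 3090.598836
x = (-2550.504595·22.542 − 50.802·-1852.817055) / 3090.598836 = 11.853152
y = (-51.338·-1852.817055 − -2550.504595·-83.616) / 3090.598836 = -38.226595
|P − Q| = √((11.853152 − -21.568)² + (-38.226595 − -20.234)²) = 37.956645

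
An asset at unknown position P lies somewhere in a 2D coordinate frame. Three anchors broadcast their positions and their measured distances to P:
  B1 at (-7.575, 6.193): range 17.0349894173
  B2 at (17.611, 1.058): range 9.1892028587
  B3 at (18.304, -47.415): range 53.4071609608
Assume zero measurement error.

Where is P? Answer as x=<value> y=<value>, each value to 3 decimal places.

eq1: (x + 7.575)² + (y − 6.193)² = 17.0349894173²
eq2: (x − 17.611)² + (y − 1.058)² = 9.1892028587²
eq3: (x − 18.304)² + (y + 47.415)² = 53.4071609608²
eq3−eq1, eq3−eq2 (x²,y² cancel):
  -51.758·x + 107.216·y = 74.649210
  -1.386·x + 96.946·y = 495.931437
det = -51.758·96.946 − 107.216·-1.386 = -4869.129692
x = (74.649210·96.946 − 107.216·495.931437) / -4869.129692 = 9.433892
y = (-51.758·495.931437 − 74.649210·-1.386) / -4869.129692 = 5.250416

x=9.434 y=5.250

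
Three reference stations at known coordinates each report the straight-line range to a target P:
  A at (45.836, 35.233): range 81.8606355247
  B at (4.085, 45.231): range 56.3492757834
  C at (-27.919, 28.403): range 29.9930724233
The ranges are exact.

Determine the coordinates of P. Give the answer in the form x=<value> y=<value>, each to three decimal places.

x=-27.278 y=-1.583

eq1: (x − 45.836)² + (y − 35.233)² = 81.8606355247²
eq2: (x − 4.085)² + (y − 45.231)² = 56.3492757834²
eq3: (x + 27.919)² + (y − 28.403)² = 29.9930724233²
eq3−eq1, eq3−eq2 (x²,y² cancel):
  147.510·x + 13.660·y = -4045.477040
  64.008·x + 33.656·y = -1799.326872
det = 147.510·33.656 − 13.660·64.008 = 4090.247280
x = (-4045.477040·33.656 − 13.660·-1799.326872) / 4090.247280 = -27.278490
y = (147.510·-1799.326872 − -4045.477040·64.008) / 4090.247280 = -1.583233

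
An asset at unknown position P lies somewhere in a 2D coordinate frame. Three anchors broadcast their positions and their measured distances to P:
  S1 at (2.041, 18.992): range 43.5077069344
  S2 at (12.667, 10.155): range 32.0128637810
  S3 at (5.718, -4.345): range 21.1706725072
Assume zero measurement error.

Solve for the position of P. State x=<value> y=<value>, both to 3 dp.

x=18.323 y=-21.354

eq1: (x − 2.041)² + (y − 18.992)² = 43.5077069344²
eq2: (x − 12.667)² + (y − 10.155)² = 32.0128637810²
eq3: (x − 5.718)² + (y + 4.345)² = 21.1706725072²
eq2−eq1, eq2−eq3 (x²,y² cancel):
  -21.252·x + 17.674·y = -766.812284
  -13.898·x − 29.000·y = 364.623708
det = -21.252·-29.000 − 17.674·-13.898 = 861.941252
x = (-766.812284·-29.000 − 17.674·364.623708) / 861.941252 = 18.322823
y = (-21.252·364.623708 − -766.812284·-13.898) / 861.941252 = -21.354286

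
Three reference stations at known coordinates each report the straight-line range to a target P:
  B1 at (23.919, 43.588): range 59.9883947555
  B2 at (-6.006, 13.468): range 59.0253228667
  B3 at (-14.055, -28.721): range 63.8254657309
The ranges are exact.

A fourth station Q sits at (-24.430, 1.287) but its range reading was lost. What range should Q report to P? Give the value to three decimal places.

73.008

eq1: (x − 23.919)² + (y − 43.588)² = 59.9883947555²
eq2: (x + 6.006)² + (y − 13.468)² = 59.0253228667²
eq3: (x + 14.055)² + (y + 28.721)² = 63.8254657309²
eq2−eq1, eq2−eq3 (x²,y² cancel):
  59.850·x + 60.240·y = 2139.954479
  -16.098·x − 84.378·y = 215.278470
det = 59.850·-84.378 − 60.240·-16.098 = -4080.279780
x = (2139.954479·-84.378 − 60.240·215.278470) / -4080.279780 = 47.431418
y = (59.850·215.278470 − 2139.954479·-16.098) / -4080.279780 = -11.600529
|P − Q| = √((47.431418 − -24.430)² + (-11.600529 − 1.287)²) = 73.007888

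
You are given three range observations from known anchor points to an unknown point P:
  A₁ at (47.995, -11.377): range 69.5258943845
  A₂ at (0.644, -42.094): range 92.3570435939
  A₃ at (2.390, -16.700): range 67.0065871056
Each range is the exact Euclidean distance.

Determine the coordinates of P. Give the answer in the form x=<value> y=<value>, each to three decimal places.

x=14.030 y=49.288

eq1: (x − 47.995)² + (y + 11.377)² = 69.5258943845²
eq2: (x − 0.644)² + (y + 42.094)² = 92.3570435939²
eq3: (x − 2.390)² + (y + 16.700)² = 67.0065871056²
eq3−eq2, eq3−eq1 (x²,y² cancel):
  -3.492·x − 50.788·y = -2552.223314
  91.210·x + 10.646·y = 1804.386780
det = -3.492·10.646 − -50.788·91.210 = 4595.197648
x = (-2552.223314·10.646 − -50.788·1804.386780) / 4595.197648 = 14.029914
y = (-3.492·1804.386780 − -2552.223314·91.210) / 4595.197648 = 49.287841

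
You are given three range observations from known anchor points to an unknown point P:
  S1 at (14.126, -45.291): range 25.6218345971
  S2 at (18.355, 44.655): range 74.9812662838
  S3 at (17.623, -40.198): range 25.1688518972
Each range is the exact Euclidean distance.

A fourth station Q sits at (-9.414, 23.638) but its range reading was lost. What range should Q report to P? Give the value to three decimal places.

50.929

eq1: (x − 14.126)² + (y + 45.291)² = 25.6218345971²
eq2: (x − 18.355)² + (y − 44.655)² = 74.9812662838²
eq3: (x − 17.623)² + (y + 40.198)² = 25.1688518972²
eq3−eq1, eq3−eq2 (x²,y² cancel):
  -6.994·x − 10.186·y = 301.361922
  1.464·x + 169.706·y = -4584.193471
det = -6.994·169.706 − -10.186·1.464 = -1172.011460
x = (301.361922·169.706 − -10.186·-4584.193471) / -1172.011460 = -3.795468
y = (-6.994·-4584.193471 − 301.361922·1.464) / -1172.011460 = -26.979817
|P − Q| = √((-3.795468 − -9.414)² + (-26.979817 − 23.638)²) = 50.928689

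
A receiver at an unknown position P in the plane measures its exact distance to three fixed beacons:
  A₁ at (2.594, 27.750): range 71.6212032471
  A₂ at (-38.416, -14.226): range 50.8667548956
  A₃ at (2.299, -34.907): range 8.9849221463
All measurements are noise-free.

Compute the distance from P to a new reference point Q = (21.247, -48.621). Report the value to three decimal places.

eq1: (x − 2.594)² + (y − 27.750)² = 71.6212032471²
eq2: (x + 38.416)² + (y + 14.226)² = 50.8667548956²
eq3: (x − 2.299)² + (y + 34.907)² = 8.9849221463²
eq2−eq3, eq2−eq1 (x²,y² cancel):
  81.430·x − 41.362·y = 2052.313846
  82.020·x + 83.952·y = -3443.546797
det = 81.430·83.952 − -41.362·82.020 = 10228.722600
x = (2052.313846·83.952 − -41.362·-3443.546797) / 10228.722600 = 2.919609
y = (81.430·-3443.546797 − 2052.313846·82.020) / 10228.722600 = -43.870463
|P − Q| = √((2.919609 − 21.247)² + (-43.870463 − -48.621)²) = 18.933063

18.933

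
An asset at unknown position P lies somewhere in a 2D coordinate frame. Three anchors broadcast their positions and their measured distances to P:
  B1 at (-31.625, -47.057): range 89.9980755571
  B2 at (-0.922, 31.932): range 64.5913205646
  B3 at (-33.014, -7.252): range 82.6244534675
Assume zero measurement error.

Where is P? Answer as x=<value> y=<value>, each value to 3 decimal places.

x=49.604 y=-8.307

eq1: (x + 31.625)² + (y + 47.057)² = 89.9980755571²
eq2: (x + 0.922)² + (y − 31.932)² = 64.5913205646²
eq3: (x + 33.014)² + (y + 7.252)² = 82.6244534675²
eq2−eq1, eq2−eq3 (x²,y² cancel):
  -61.406·x − 157.978·y = -1733.615746
  -64.184·x − 78.368·y = -2532.748627
det = -61.406·-78.368 − -157.978·-64.184 = -5327.394544
x = (-1733.615746·-78.368 − -157.978·-2532.748627) / -5327.394544 = 49.603716
y = (-61.406·-2532.748627 − -1733.615746·-64.184) / -5327.394544 = -8.307169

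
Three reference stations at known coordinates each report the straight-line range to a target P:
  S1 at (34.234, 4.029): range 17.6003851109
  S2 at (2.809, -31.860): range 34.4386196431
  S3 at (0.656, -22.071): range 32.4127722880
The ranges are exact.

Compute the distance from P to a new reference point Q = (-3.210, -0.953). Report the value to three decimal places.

37.248

eq1: (x − 34.234)² + (y − 4.029)² = 17.6003851109²
eq2: (x − 2.809)² + (y + 31.860)² = 34.4386196431²
eq3: (x − 0.656)² + (y + 22.071)² = 32.4127722880²
eq1−eq2, eq1−eq3 (x²,y² cancel):
  -62.850·x − 71.778·y = -1041.494483
  -67.156·x − 52.200·y = -1441.454471
det = -62.850·-52.200 − -71.778·-67.156 = -1539.553368
x = (-1041.494483·-52.200 − -71.778·-1441.454471) / -1539.553368 = 31.891527
y = (-62.850·-1441.454471 − -1041.494483·-67.156) / -1539.553368 = -13.414806
|P − Q| = √((31.891527 − -3.210)² + (-13.414806 − -0.953)²) = 37.248004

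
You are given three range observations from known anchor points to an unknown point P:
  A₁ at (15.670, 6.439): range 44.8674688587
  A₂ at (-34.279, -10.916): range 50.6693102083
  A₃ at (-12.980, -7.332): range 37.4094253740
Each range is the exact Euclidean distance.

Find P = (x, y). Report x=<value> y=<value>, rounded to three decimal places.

eq1: (x − 15.670)² + (y − 6.439)² = 44.8674688587²
eq2: (x + 34.279)² + (y + 10.916)² = 50.6693102083²
eq3: (x + 12.980)² + (y + 7.332)² = 37.4094253740²
eq1−eq3, eq1−eq2 (x²,y² cancel):
  -57.300·x − 27.542·y = 548.853658
  -99.898·x − 34.710·y = 452.910041
det = -57.300·-34.710 − -27.542·-99.898 = -762.507716
x = (548.853658·-34.710 − -27.542·452.910041) / -762.507716 = 8.625043
y = (-57.300·452.910041 − 548.853658·-99.898) / -762.507716 = -37.871928

x=8.625 y=-37.872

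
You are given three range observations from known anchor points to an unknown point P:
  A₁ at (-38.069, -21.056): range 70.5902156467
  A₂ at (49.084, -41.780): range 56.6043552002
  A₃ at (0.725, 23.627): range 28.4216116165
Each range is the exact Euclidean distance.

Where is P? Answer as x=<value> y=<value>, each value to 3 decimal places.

eq1: (x + 38.069)² + (y + 21.056)² = 70.5902156467²
eq2: (x − 49.084)² + (y + 41.780)² = 56.6043552002²
eq3: (x − 0.725)² + (y − 23.627)² = 28.4216116165²
eq2−eq3, eq2−eq1 (x²,y² cancel):
  -96.718·x + 130.814·y = -1199.781681
  -174.306·x + 41.448·y = -4041.129076
det = -96.718·41.448 − 130.814·-174.306 = 18792.897420
x = (-1199.781681·41.448 − 130.814·-4041.129076) / 18792.897420 = 25.483442
y = (-96.718·-4041.129076 − -1199.781681·-174.306) / 18792.897420 = 9.669652

x=25.483 y=9.670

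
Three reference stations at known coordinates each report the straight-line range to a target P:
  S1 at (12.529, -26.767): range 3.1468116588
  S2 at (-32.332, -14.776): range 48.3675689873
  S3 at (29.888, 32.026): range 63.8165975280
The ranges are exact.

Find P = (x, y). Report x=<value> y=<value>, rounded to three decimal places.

x=13.676 y=-29.697

eq1: (x − 12.529)² + (y + 26.767)² = 3.1468116588²
eq2: (x + 32.332)² + (y + 14.776)² = 48.3675689873²
eq3: (x − 29.888)² + (y − 32.026)² = 63.8165975280²
eq3−eq1, eq3−eq2 (x²,y² cancel):
  -34.718·x − 117.586·y = 3017.146606
  -124.440·x − 93.604·y = 1077.867570
det = -34.718·-93.604 − -117.586·-124.440 = -11382.658168
x = (3017.146606·-93.604 − -117.586·1077.867570) / -11382.658168 = 13.676494
y = (-34.718·1077.867570 − 3017.146606·-124.440) / -11382.658168 = -29.697133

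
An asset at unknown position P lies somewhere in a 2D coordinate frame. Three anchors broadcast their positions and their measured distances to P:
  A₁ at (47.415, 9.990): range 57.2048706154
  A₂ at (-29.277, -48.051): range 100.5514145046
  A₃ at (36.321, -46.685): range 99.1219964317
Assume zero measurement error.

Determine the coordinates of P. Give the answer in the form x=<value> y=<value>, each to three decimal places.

x=3.734 y=46.927

eq1: (x − 47.415)² + (y − 9.990)² = 57.2048706154²
eq2: (x + 29.277)² + (y + 48.051)² = 100.5514145046²
eq3: (x − 36.321)² + (y + 46.685)² = 99.1219964317²
eq2−eq3, eq2−eq1 (x²,y² cancel):
  131.196·x + 2.732·y = 618.079718
  153.384·x + 116.082·y = 6020.130732
det = 131.196·116.082 − 2.732·153.384 = 14810.448984
x = (618.079718·116.082 − 2.732·6020.130732) / 14810.448984 = 3.733913
y = (131.196·6020.130732 − 618.079718·153.384) / 14810.448984 = 46.927243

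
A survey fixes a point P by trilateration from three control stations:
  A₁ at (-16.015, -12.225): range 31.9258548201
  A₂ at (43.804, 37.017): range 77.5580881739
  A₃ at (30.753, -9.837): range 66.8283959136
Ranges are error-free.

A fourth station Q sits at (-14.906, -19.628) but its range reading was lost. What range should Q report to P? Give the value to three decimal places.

39.073

eq1: (x + 16.015)² + (y + 12.225)² = 31.9258548201²
eq2: (x − 43.804)² + (y − 37.017)² = 77.5580881739²
eq3: (x − 30.753)² + (y + 9.837)² = 66.8283959136²
eq1−eq3, eq1−eq2 (x²,y² cancel):
  93.536·x + 4.776·y = -2810.191566
  119.638·x + 98.484·y = -2112.878980
det = 93.536·98.484 − 4.776·119.638 = 8640.408336
x = (-2810.191566·98.484 − 4.776·-2112.878980) / 8640.408336 = -30.862870
y = (93.536·-2112.878980 − -2810.191566·119.638) / 8640.408336 = 16.038067
|P − Q| = √((-30.862870 − -14.906)² + (16.038067 − -19.628)²) = 39.072881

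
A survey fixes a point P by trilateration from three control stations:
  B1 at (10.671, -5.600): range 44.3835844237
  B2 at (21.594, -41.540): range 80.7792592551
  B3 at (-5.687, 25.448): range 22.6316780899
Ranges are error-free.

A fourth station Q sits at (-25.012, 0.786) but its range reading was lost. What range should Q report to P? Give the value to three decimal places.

53.455

eq1: (x − 10.671)² + (y + 5.600)² = 44.3835844237²
eq2: (x − 21.594)² + (y + 41.540)² = 80.7792592551²
eq3: (x + 5.687)² + (y − 25.448)² = 22.6316780899²
eq3−eq2, eq3−eq1 (x²,y² cancel):
  54.562·x − 133.976·y = -4501.166110
  32.716·x − 62.096·y = -1992.422145
det = 54.562·-62.096 − -133.976·32.716 = 995.076864
x = (-4501.166110·-62.096 − -133.976·-1992.422145) / 995.076864 = 12.629840
y = (54.562·-1992.422145 − -4501.166110·32.716) / 995.076864 = 38.740337
|P − Q| = √((12.629840 − -25.012)² + (38.740337 − 0.786)²) = 53.455026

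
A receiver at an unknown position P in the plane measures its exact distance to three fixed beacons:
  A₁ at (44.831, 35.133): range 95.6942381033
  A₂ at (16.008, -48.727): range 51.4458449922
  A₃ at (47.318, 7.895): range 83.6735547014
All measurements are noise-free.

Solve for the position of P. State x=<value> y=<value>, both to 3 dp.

x=-29.628 y=-24.977

eq1: (x − 44.831)² + (y − 35.133)² = 95.6942381033²
eq2: (x − 16.008)² + (y + 48.727)² = 51.4458449922²
eq3: (x − 47.318)² + (y − 7.895)² = 83.6735547014²
eq1−eq3, eq1−eq2 (x²,y² cancel):
  4.974·x − 54.476·y = 1213.301349
  -57.646·x − 167.720·y = 5897.142582
det = 4.974·-167.720 − -54.476·-57.646 = -3974.562776
x = (1213.301349·-167.720 − -54.476·5897.142582) / -3974.562776 = -29.627872
y = (4.974·5897.142582 − 1213.301349·-57.646) / -3974.562776 = -24.977428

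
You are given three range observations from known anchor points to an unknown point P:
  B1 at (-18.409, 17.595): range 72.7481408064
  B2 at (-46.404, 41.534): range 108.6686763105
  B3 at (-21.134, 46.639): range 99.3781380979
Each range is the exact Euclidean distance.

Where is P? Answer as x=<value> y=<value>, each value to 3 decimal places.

x=22.042 y=-42.870

eq1: (x + 18.409)² + (y − 17.595)² = 72.7481408064²
eq2: (x + 46.404)² + (y − 41.534)² = 108.6686763105²
eq3: (x + 21.134)² + (y − 46.639)² = 99.3781380979²
eq3−eq2, eq3−eq1 (x²,y² cancel):
  -50.540·x − 10.210·y = -676.304784
  5.450·x − 58.088·y = 2610.355370
det = -50.540·-58.088 − -10.210·5.450 = 2991.412020
x = (-676.304784·-58.088 − -10.210·2610.355370) / 2991.412020 = 22.042073
y = (-50.540·2610.355370 − -676.304784·5.450) / 2991.412020 = -42.869888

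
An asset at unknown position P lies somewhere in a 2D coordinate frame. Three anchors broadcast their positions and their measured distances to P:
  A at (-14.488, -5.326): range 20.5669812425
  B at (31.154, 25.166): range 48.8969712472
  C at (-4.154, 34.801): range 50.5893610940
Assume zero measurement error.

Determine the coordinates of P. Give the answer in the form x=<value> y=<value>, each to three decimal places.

x=3.555 y=-15.198

eq1: (x + 14.488)² + (y + 5.326)² = 20.5669812425²
eq2: (x − 31.154)² + (y − 25.166)² = 48.8969712472²
eq3: (x + 4.154)² + (y − 34.801)² = 50.5893610940²
eq1−eq3, eq1−eq2 (x²,y² cancel):
  20.668·x + 80.254·y = -1146.185841
  91.284·x + 60.984·y = -602.282228
det = 20.668·60.984 − 80.254·91.284 = -6065.488824
x = (-1146.185841·60.984 − 80.254·-602.282228) / -6065.488824 = 3.555103
y = (20.668·-602.282228 − -1146.185841·91.284) / -6065.488824 = -15.197532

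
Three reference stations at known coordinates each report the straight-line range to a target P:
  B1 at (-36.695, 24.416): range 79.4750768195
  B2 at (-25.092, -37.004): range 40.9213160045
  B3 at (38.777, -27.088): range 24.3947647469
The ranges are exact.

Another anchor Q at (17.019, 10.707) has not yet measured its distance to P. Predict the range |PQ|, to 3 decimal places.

eq1: (x + 36.695)² + (y − 24.416)² = 79.4750768195²
eq2: (x + 25.092)² + (y + 37.004)² = 40.9213160045²
eq3: (x − 38.777)² + (y + 27.088)² = 24.3947647469²
eq1−eq2, eq1−eq3 (x²,y² cancel):
  23.206·x − 122.840·y = 4697.974131
  150.944·x − 103.008·y = 6015.934680
det = 23.206·-103.008 − -122.840·150.944 = 16151.557312
x = (4697.974131·-103.008 − -122.840·6015.934680) / 16151.557312 = 15.792192
y = (23.206·6015.934680 − 4697.974131·150.944) / 16151.557312 = -35.261320
|P − Q| = √((15.792192 − 17.019)² + (-35.261320 − 10.707)²) = 45.984687

45.985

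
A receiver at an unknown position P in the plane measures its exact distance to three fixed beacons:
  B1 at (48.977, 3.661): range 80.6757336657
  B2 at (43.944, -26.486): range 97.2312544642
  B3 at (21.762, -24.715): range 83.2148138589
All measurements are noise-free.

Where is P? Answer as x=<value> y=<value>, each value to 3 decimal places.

x=-18.262 y=48.242

eq1: (x − 48.977)² + (y − 3.661)² = 80.6757336657²
eq2: (x − 43.944)² + (y + 26.486)² = 97.2312544642²
eq3: (x − 21.762)² + (y + 24.715)² = 83.2148138589²
eq3−eq2, eq3−eq1 (x²,y² cancel):
  44.364·x − 3.542·y = -981.044136
  54.430·x + 56.752·y = 1743.864824
det = 44.364·56.752 − -3.542·54.430 = 2710.536788
x = (-981.044136·56.752 − -3.542·1743.864824) / 2710.536788 = -18.261862
y = (44.364·1743.864824 − -981.044136·54.430) / 2710.536788 = 48.242493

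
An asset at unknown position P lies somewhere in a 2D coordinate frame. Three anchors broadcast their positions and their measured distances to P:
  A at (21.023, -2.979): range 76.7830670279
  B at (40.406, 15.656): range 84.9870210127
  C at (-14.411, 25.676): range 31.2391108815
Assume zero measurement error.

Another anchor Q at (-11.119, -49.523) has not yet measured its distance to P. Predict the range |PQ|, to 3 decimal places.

eq1: (x − 21.023)² + (y + 2.979)² = 76.7830670279²
eq2: (x − 40.406)² + (y − 15.656)² = 84.9870210127²
eq3: (x + 14.411)² + (y − 25.676)² = 31.2391108815²
eq1−eq3, eq1−eq2 (x²,y² cancel):
  -70.868·x + 57.310·y = 5335.850261
  38.766·x + 37.270·y = 99.759844
det = -70.868·37.270 − 57.310·38.766 = -4862.929820
x = (5335.850261·37.270 − 57.310·99.759844) / -4862.929820 = -39.718834
y = (-70.868·99.759844 − 5335.850261·38.766) / -4862.929820 = 43.989809
|P − Q| = √((-39.718834 − -11.119)² + (43.989809 − -49.523)²) = 97.788526

97.789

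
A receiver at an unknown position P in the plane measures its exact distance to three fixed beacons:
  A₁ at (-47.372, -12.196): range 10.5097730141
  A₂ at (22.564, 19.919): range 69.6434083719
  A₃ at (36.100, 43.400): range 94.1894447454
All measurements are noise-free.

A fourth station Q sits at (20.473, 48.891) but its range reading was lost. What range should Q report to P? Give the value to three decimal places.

eq1: (x + 47.372)² + (y + 12.196)² = 10.5097730141²
eq2: (x − 22.564)² + (y − 19.919)² = 69.6434083719²
eq3: (x − 36.100)² + (y − 43.400)² = 94.1894447454²
eq3−eq2, eq3−eq1 (x²,y² cancel):
  -27.072·x − 46.962·y = 1740.577829
  -166.944·x − 111.192·y = 7967.274973
det = -27.072·-111.192 − -46.962·-166.944 = -4829.834304
x = (1740.577829·-111.192 − -46.962·7967.274973) / -4829.834304 = -37.396901
y = (-27.072·7967.274973 − 1740.577829·-166.944) / -4829.834304 = -15.505492
|P − Q| = √((-37.396901 − 20.473)² + (-15.505492 − 48.891)²) = 86.578483

86.578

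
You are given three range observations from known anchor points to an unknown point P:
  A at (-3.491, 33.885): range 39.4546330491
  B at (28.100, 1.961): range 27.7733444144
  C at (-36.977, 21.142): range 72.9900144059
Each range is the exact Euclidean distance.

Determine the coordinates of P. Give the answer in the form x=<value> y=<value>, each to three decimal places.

eq1: (x + 3.491)² + (y − 33.885)² = 39.4546330491²
eq2: (x − 28.100)² + (y − 1.961)² = 27.7733444144²
eq3: (x + 36.977)² + (y − 21.142)² = 72.9900144059²
eq1−eq2, eq1−eq3 (x²,y² cancel):
  63.182·x − 63.848·y = 418.384624
  -66.972·x − 25.486·y = -3116.971747
det = 63.182·-25.486 − -63.848·-66.972 = -5886.284708
x = (418.384624·-25.486 − -63.848·-3116.971747) / -5886.284708 = 35.621003
y = (63.182·-3116.971747 − 418.384624·-66.972) / -5886.284708 = 28.696616

x=35.621 y=28.697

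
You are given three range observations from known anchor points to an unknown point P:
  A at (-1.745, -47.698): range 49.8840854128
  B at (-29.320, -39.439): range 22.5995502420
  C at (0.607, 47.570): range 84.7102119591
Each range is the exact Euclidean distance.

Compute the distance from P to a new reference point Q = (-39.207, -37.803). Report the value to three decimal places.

15.532

eq1: (x + 1.745)² + (y + 47.698)² = 49.8840854128²
eq2: (x + 29.320)² + (y + 39.439)² = 22.5995502420²
eq3: (x − 0.607)² + (y − 47.570)² = 84.7102119591²
eq3−eq1, eq3−eq2 (x²,y² cancel):
  -4.704·x − 190.536·y = 4702.268913
  -59.854·x − 174.018·y = 6816.904111
det = -4.704·-174.018 − -190.536·-59.854 = -10585.761072
x = (4702.268913·-174.018 − -190.536·6816.904111) / -10585.761072 = -45.399306
y = (-4.704·6816.904111 − 4702.268913·-59.854) / -10585.761072 = -23.558333
|P − Q| = √((-45.399306 − -39.207)² + (-23.558333 − -37.803)²) = 15.532392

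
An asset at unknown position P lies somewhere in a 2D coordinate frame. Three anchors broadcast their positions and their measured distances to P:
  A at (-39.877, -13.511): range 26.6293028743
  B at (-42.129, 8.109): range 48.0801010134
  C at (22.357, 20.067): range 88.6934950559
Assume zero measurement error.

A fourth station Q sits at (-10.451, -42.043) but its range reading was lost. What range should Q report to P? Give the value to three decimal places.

32.548

eq1: (x + 39.877)² + (y + 13.511)² = 26.6293028743²
eq2: (x + 42.129)² + (y − 8.109)² = 48.0801010134²
eq3: (x − 22.357)² + (y − 20.067)² = 88.6934950559²
eq2−eq3, eq2−eq1 (x²,y² cancel):
  128.972·x + 23.916·y = -6492.928536
  4.504·x − 43.240·y = 1534.690070
det = 128.972·-43.240 − 23.916·4.504 = -5684.466944
x = (-6492.928536·-43.240 − 23.916·1534.690070) / -5684.466944 = -42.932888
y = (128.972·1534.690070 − -6492.928536·4.504) / -5684.466944 = -39.964380
|P − Q| = √((-42.932888 − -10.451)² + (-39.964380 − -42.043)²) = 32.548329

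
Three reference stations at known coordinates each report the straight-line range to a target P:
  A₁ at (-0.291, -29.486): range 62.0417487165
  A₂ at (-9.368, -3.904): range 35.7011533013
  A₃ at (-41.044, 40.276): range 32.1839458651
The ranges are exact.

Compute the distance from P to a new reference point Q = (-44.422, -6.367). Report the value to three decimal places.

eq1: (x + 0.291)² + (y + 29.486)² = 62.0417487165²
eq2: (x + 9.368)² + (y + 3.904)² = 35.7011533013²
eq3: (x + 41.044)² + (y − 40.276)² = 32.1839458651²
eq1−eq2, eq1−eq3 (x²,y² cancel):
  -18.154·x + 51.164·y = 1808.098000
  -81.506·x + 139.524·y = 5250.629447
det = -18.154·139.524 − 51.164·-81.506 = 1637.254288
x = (1808.098000·139.524 − 51.164·5250.629447) / 1637.254288 = -9.998532
y = (-18.154·5250.629447 − 1808.098000·-81.506) / 1637.254288 = 31.791585
|P − Q| = √((-9.998532 − -44.422)² + (31.791585 − -6.367)²) = 51.391174

51.391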